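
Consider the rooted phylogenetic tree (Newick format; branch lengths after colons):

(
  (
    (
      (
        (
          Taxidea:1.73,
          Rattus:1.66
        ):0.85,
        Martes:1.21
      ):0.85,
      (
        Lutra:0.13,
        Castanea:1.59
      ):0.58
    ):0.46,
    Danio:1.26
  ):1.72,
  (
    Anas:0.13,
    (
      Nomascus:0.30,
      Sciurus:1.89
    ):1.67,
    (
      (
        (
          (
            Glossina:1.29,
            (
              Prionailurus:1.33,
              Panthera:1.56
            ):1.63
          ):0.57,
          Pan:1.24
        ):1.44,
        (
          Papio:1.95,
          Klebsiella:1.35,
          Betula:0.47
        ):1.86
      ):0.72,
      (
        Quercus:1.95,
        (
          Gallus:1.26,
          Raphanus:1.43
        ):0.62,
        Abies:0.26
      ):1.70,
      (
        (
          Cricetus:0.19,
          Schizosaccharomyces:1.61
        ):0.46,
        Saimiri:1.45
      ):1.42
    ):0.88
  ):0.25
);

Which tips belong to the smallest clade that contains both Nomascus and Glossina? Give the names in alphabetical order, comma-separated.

Abies, Anas, Betula, Cricetus, Gallus, Glossina, Klebsiella, Nomascus, Pan, Panthera, Papio, Prionailurus, Quercus, Raphanus, Saimiri, Schizosaccharomyces, Sciurus

Tracing Nomascus: it sits inside (Nomascus,Sciurus).
Tracing Glossina: it sits inside (Glossina,(Prionailurus,Panthera)).
The smallest clade enclosing both is (Anas,(Nomascus,Sciurus),((((Glossina,(Prionailurus,Panthera)),Pan),(Papio,Klebsiella,Betula)),(Quercus,(Gallus,Raphanus),Abies),((Cricetus,Schizosaccharomyces),Saimiri))); the answer is its 17 terminal taxa in alphabetical order.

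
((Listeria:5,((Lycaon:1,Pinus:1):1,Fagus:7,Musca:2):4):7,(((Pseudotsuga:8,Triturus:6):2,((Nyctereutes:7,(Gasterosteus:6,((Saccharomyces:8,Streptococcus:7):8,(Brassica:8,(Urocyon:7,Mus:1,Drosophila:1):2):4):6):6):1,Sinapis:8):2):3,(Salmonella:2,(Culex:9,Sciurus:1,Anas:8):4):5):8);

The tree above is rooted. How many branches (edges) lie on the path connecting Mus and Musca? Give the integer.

The MRCA of Mus and Musca is the root of the tree.
From Mus up to that node: 9 branches. From Musca up to the same node: 3 branches. Total: 9 + 3 = 12.

12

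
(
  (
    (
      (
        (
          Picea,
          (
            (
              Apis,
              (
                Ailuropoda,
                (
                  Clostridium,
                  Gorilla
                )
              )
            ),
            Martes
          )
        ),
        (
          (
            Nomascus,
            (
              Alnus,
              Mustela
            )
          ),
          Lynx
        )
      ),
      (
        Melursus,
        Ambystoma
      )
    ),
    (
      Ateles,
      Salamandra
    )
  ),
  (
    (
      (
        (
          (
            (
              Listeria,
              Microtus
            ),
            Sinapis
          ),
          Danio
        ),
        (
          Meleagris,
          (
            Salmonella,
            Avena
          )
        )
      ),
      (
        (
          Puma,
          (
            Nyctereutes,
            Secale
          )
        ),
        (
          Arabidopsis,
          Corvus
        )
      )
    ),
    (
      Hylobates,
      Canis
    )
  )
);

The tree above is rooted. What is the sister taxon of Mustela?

Mustela attaches to the tree at the node subtending (Alnus,Mustela).
The other lineage descending from that same node — the sister group — is the single tip Alnus.

Alnus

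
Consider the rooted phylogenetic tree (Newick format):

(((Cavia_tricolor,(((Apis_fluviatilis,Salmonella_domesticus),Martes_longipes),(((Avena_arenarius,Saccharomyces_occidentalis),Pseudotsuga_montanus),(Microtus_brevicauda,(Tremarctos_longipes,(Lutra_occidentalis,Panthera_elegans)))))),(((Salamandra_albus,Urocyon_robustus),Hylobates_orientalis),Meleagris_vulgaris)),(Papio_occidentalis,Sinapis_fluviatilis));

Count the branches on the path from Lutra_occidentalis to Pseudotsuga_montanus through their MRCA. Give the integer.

6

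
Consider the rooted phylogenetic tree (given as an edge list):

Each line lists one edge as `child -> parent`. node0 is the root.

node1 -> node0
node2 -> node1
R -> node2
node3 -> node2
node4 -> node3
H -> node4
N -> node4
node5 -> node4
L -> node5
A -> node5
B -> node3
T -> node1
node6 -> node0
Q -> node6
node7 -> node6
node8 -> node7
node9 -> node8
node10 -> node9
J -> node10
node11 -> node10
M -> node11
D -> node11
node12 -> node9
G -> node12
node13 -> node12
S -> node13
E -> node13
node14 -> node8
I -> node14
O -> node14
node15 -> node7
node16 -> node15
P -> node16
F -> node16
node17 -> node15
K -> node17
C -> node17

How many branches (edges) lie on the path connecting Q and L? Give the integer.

8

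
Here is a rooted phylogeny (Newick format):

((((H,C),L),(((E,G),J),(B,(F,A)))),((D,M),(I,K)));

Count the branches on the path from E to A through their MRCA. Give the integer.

6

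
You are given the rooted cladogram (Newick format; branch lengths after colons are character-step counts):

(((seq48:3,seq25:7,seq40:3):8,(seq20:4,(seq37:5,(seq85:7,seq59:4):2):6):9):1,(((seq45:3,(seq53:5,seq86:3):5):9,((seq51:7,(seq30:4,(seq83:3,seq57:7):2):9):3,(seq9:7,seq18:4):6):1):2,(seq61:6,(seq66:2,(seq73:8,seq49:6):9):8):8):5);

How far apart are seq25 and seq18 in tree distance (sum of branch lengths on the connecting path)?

The path runs seq25 → … → MRCA → … → seq18; the MRCA is the root of the tree.
Branch lengths along that path: 7 + 8 + 1 + 5 + 2 + 1 + 6 + 4 = 34.

34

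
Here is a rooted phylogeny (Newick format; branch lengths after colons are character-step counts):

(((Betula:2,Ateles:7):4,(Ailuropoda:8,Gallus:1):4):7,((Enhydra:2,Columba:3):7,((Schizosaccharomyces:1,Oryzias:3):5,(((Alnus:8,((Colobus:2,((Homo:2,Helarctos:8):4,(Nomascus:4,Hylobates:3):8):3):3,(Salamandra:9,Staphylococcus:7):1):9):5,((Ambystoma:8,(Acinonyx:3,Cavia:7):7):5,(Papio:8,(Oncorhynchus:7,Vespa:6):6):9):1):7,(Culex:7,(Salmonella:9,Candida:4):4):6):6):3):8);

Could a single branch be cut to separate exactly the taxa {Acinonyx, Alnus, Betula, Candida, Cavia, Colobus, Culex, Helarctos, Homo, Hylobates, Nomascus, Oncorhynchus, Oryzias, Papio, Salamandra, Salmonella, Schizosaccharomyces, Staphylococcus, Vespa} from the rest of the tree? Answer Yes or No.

The MRCA of the listed taxa is the root, so the smallest clade containing them is the whole tree.
That clade also contains Ailuropoda, Ambystoma, Ateles, Columba, Enhydra, Gallus, which are not in the proposed group, so the group is not monophyletic.

No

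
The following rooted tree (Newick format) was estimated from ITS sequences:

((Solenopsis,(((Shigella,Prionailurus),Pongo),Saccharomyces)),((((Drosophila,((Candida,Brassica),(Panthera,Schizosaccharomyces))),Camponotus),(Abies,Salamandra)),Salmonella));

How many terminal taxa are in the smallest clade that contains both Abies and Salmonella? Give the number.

9

The MRCA of Abies and Salmonella is the node subtending ((((Drosophila,((Candida,Brassica),(Panthera,Schizosaccharomyces))),Camponotus),(Abies,Salamandra)),Salmonella).
That clade contains 9 terminal taxa: Abies, Brassica, Camponotus, Candida, Drosophila, Panthera, Salamandra, Salmonella, Schizosaccharomyces.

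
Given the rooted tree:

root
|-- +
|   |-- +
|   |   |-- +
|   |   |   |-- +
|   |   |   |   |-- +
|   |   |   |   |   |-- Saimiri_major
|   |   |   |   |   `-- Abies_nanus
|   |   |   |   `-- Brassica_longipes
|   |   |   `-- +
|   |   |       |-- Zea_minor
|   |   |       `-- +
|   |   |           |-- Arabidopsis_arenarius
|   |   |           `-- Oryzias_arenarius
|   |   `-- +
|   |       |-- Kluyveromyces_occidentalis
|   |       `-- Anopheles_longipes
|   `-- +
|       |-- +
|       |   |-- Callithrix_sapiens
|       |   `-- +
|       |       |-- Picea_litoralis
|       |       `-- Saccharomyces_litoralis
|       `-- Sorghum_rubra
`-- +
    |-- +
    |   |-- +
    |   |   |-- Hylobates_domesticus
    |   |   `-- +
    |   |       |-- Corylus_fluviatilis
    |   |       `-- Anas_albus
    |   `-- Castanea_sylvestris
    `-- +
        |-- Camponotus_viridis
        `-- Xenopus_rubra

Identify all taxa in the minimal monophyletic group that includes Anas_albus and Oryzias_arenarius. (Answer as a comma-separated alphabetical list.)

Tracing Anas_albus: it sits inside (Corylus_fluviatilis,Anas_albus).
Tracing Oryzias_arenarius: it sits inside (Arabidopsis_arenarius,Oryzias_arenarius).
The smallest clade enclosing both is the whole tree (their MRCA is the root), so the answer is all 18 tips in alphabetical order.

Abies_nanus, Anas_albus, Anopheles_longipes, Arabidopsis_arenarius, Brassica_longipes, Callithrix_sapiens, Camponotus_viridis, Castanea_sylvestris, Corylus_fluviatilis, Hylobates_domesticus, Kluyveromyces_occidentalis, Oryzias_arenarius, Picea_litoralis, Saccharomyces_litoralis, Saimiri_major, Sorghum_rubra, Xenopus_rubra, Zea_minor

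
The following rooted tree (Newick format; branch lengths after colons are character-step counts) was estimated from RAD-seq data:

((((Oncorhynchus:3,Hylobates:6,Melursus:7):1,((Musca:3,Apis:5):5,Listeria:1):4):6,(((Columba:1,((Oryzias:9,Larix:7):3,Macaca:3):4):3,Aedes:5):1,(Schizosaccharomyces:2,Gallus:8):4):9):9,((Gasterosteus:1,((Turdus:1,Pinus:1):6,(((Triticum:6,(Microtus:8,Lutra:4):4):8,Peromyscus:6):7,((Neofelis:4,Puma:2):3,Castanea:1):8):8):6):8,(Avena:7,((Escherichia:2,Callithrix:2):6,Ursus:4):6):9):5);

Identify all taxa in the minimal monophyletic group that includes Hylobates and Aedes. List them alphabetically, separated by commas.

Aedes, Apis, Columba, Gallus, Hylobates, Larix, Listeria, Macaca, Melursus, Musca, Oncorhynchus, Oryzias, Schizosaccharomyces

Tracing Hylobates: it sits inside (Oncorhynchus,Hylobates,Melursus).
Tracing Aedes: it sits inside ((Columba,((Oryzias,Larix),Macaca)),Aedes).
The smallest clade enclosing both is (((Oncorhynchus,Hylobates,Melursus),((Musca,Apis),Listeria)),(((Columba,((Oryzias,Larix),Macaca)),Aedes),(Schizosaccharomyces,Gallus))); the answer is its 13 terminal taxa in alphabetical order.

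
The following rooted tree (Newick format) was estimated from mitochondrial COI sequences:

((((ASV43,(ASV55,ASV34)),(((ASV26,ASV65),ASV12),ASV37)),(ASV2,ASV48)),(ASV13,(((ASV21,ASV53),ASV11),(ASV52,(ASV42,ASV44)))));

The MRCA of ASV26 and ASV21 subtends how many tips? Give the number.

The MRCA of ASV26 and ASV21 is the root, so the clade is the entire tree.
That clade contains 16 terminal taxa: ASV11, ASV12, ASV13, ASV2, ASV21, ASV26, ASV34, ASV37, ASV42, ASV43, ASV44, ASV48, ASV52, ASV53, ASV55, ASV65.

16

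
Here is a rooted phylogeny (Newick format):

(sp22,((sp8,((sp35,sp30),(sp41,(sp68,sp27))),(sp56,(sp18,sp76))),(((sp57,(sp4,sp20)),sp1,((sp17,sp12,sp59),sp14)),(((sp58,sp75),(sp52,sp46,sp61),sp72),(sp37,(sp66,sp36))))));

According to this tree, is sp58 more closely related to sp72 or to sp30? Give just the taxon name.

The MRCA of sp58 and sp72 subtends ((sp58,sp75),(sp52,sp46,sp61),sp72) (6 taxa).
The MRCA of sp58 and sp30 subtends ((sp8,((sp35,sp30),(sp41,(sp68,sp27))),(sp56,(sp18,sp76))),(((sp57,(sp4,sp20)),sp1,((sp17,sp12,sp59),sp14)),(((sp58,sp75),(sp52,sp46,sp61),sp72),(sp37,(sp66,sp36))))) (26 taxa).
The first is nested inside the second, so sp58 shares a more recent common ancestor with sp72.

sp72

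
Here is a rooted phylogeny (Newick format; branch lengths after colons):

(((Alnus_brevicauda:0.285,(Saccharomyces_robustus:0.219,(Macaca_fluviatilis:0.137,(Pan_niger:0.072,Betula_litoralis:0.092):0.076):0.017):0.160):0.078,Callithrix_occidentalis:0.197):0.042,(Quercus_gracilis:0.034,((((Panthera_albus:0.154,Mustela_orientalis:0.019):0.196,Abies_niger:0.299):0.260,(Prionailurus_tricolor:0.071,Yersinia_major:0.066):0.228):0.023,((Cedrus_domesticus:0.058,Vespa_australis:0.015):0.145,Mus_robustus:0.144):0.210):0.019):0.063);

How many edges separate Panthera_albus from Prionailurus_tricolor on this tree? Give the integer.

5

The MRCA of Panthera_albus and Prionailurus_tricolor is the node subtending (((Panthera_albus,Mustela_orientalis),Abies_niger),(Prionailurus_tricolor,Yersinia_major)).
From Panthera_albus up to that node: 3 branches. From Prionailurus_tricolor up to the same node: 2 branches. Total: 3 + 2 = 5.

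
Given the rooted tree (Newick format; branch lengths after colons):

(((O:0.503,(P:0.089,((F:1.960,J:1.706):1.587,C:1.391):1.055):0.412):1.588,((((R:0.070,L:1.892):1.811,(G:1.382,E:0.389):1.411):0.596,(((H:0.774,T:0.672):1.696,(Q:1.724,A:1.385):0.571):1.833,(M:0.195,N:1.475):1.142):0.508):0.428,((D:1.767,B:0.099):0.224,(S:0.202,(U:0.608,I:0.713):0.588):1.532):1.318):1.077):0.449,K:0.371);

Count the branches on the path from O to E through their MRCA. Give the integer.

The MRCA of O and E is the node subtending ((O,(P,((F,J),C))),((((R,L),(G,E)),(((H,T),(Q,A)),(M,N))),((D,B),(S,(U,I))))).
From O up to that node: 2 branches. From E up to the same node: 5 branches. Total: 2 + 5 = 7.

7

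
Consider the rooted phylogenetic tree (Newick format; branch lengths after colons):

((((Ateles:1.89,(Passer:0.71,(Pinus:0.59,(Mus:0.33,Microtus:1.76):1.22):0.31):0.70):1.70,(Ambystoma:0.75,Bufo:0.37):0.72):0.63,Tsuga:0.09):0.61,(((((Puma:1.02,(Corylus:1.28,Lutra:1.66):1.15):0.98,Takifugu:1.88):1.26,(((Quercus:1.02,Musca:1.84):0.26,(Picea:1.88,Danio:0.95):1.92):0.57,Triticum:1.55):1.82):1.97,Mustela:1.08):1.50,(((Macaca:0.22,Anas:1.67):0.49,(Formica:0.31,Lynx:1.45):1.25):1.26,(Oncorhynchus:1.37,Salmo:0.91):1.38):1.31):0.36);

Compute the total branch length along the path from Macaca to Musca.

11.24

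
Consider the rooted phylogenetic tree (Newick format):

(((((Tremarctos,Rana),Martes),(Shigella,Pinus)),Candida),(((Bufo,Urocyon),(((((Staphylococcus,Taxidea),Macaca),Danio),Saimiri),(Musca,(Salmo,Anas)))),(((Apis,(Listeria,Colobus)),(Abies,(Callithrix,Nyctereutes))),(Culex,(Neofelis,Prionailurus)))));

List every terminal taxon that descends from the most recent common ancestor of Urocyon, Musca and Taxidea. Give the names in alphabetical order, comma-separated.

Tracing Urocyon: it sits inside (Bufo,Urocyon).
Tracing Musca: it sits inside (Musca,(Salmo,Anas)).
Tracing Taxidea: it sits inside (Staphylococcus,Taxidea).
The smallest clade enclosing all 3 is ((Bufo,Urocyon),(((((Staphylococcus,Taxidea),Macaca),Danio),Saimiri),(Musca,(Salmo,Anas)))); the answer is its 10 terminal taxa in alphabetical order.

Anas, Bufo, Danio, Macaca, Musca, Saimiri, Salmo, Staphylococcus, Taxidea, Urocyon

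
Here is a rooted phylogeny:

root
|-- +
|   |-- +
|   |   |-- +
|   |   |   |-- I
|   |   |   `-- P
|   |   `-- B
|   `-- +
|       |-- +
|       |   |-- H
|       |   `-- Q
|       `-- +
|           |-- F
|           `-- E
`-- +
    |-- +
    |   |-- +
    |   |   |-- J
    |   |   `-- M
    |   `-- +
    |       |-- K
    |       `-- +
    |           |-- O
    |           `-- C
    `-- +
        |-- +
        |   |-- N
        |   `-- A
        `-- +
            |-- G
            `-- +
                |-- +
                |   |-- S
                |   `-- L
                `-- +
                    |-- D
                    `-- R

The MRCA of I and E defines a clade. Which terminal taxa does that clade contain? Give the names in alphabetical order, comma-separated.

B, E, F, H, I, P, Q

Tracing I: it sits inside (I,P).
Tracing E: it sits inside (F,E).
The smallest clade enclosing both is (((I,P),B),((H,Q),(F,E))); the answer is its 7 terminal taxa in alphabetical order.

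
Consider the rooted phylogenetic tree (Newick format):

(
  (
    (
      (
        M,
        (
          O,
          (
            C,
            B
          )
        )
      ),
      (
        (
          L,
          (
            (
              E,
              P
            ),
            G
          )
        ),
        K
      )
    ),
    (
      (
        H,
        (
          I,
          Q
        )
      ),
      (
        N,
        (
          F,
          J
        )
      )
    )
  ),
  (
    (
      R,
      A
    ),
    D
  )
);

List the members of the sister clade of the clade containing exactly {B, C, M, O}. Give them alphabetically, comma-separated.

E, G, K, L, P

The clade containing exactly {B, C, M, O} attaches to the tree at the node subtending ((M,(O,(C,B))),((L,((E,P),G)),K)).
The other lineage descending from that same node — the sister group — is ((L,((E,P),G)),K); its 5 tips in alphabetical order are the answer.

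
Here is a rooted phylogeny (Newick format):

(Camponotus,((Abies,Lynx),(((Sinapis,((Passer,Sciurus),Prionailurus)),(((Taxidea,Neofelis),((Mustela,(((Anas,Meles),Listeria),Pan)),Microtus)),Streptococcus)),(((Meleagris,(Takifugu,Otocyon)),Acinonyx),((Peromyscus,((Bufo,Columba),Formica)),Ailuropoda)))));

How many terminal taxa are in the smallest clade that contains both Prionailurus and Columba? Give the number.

22

The MRCA of Prionailurus and Columba is the node subtending (((Sinapis,((Passer,Sciurus),Prionailurus)),(((Taxidea,Neofelis),((Mustela,(((Anas,Meles),Listeria),Pan)),Microtus)),Streptococcus)),(((Meleagris,(Takifugu,Otocyon)),Acinonyx),((Peromyscus,((Bufo,Columba),Formica)),Ailuropoda))).
That clade contains 22 terminal taxa: Acinonyx, Ailuropoda, Anas, Bufo, Columba, Formica, Listeria, Meleagris, Meles, Microtus, Mustela, Neofelis, Otocyon, Pan, Passer, Peromyscus, Prionailurus, Sciurus, Sinapis, Streptococcus, Takifugu, Taxidea.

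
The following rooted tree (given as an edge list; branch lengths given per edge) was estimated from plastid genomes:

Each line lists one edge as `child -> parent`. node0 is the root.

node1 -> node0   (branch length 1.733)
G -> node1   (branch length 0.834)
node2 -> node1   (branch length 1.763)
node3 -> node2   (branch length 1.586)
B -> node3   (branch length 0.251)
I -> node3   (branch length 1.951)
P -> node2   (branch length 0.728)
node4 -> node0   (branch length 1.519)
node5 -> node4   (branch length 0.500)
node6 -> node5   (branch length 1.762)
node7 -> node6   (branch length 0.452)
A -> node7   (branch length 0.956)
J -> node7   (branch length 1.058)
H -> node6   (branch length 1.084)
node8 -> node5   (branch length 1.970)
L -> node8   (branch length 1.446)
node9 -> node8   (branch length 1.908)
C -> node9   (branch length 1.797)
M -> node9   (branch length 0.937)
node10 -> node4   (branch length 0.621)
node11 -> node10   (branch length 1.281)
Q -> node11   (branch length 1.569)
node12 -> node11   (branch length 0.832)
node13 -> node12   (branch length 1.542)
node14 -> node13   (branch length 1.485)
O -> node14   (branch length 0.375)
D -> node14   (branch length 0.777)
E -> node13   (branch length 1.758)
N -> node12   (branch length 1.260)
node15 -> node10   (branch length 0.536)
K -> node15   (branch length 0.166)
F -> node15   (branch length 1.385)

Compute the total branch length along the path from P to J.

9.515

The path runs P → … → MRCA → … → J; the MRCA is the root of the tree.
Branch lengths along that path: 0.728 + 1.763 + 1.733 + 1.519 + 0.500 + 1.762 + 0.452 + 1.058 = 9.515.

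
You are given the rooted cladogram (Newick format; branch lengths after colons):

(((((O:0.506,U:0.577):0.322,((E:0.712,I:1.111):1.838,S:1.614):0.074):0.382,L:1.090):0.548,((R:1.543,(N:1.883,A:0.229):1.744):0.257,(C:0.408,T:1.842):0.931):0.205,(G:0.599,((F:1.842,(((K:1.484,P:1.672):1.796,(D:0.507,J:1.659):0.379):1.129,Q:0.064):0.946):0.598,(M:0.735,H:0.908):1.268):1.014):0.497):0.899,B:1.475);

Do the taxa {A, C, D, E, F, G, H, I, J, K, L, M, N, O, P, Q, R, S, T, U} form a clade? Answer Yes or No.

Yes

The most recent common ancestor of these taxa subtends ((((O,U),((E,I),S)),L),((R,(N,A)),(C,T)),(G,((F,(((K,P),(D,J)),Q)),(M,H)))).
That clade has exactly 20 tips — every listed taxon and nothing else — so the group is monophyletic.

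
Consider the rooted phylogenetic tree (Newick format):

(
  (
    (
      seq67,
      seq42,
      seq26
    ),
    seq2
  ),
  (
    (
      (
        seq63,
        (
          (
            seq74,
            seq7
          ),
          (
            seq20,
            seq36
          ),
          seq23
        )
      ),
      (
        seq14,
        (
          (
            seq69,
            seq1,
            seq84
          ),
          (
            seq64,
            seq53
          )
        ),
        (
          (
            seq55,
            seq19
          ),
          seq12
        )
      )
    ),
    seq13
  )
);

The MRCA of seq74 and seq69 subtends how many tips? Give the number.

15

The MRCA of seq74 and seq69 is the node subtending ((seq63,((seq74,seq7),(seq20,seq36),seq23)),(seq14,((seq69,seq1,seq84),(seq64,seq53)),((seq55,seq19),seq12))).
That clade contains 15 terminal taxa: seq1, seq12, seq14, seq19, seq20, seq23, seq36, seq53, seq55, seq63, seq64, seq69, seq7, seq74, seq84.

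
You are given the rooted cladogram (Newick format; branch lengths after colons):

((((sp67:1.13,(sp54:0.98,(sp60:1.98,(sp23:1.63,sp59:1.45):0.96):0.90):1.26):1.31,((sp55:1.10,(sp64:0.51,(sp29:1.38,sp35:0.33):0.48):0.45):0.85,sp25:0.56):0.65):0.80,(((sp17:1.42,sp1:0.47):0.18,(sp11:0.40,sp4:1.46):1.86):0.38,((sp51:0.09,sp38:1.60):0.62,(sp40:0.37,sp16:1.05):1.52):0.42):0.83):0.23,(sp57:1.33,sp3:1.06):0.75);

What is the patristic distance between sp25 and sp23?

The path runs sp25 → … → MRCA → … → sp23; the MRCA is the node subtending ((sp67,(sp54,(sp60,(sp23,sp59)))),((sp55,(sp64,(sp29,sp35))),sp25)).
Branch lengths along that path: 0.56 + 0.65 + 1.31 + 1.26 + 0.90 + 0.96 + 1.63 = 7.27.

7.27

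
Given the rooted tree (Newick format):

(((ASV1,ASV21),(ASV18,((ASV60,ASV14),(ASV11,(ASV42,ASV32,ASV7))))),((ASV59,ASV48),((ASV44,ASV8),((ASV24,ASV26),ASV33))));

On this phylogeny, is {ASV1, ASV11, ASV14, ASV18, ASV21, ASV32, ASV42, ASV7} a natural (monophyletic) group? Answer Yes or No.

The MRCA of the listed taxa subtends ((ASV1,ASV21),(ASV18,((ASV60,ASV14),(ASV11,(ASV42,ASV32,ASV7))))).
That clade also contains ASV60, which is not in the proposed group, so the group is not monophyletic.

No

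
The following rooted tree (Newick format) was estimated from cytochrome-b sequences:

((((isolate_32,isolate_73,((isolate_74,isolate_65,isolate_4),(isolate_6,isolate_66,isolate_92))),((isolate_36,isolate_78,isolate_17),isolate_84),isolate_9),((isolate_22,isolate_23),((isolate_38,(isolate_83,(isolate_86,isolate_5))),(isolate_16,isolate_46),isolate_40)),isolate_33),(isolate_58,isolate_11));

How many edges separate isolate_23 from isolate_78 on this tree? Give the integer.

7

The MRCA of isolate_23 and isolate_78 is the node subtending (((isolate_32,isolate_73,((isolate_74,isolate_65,isolate_4),(isolate_6,isolate_66,isolate_92))),((isolate_36,isolate_78,isolate_17),isolate_84),isolate_9),((isolate_22,isolate_23),((isolate_38,(isolate_83,(isolate_86,isolate_5))),(isolate_16,isolate_46),isolate_40)),isolate_33).
From isolate_23 up to that node: 3 branches. From isolate_78 up to the same node: 4 branches. Total: 3 + 4 = 7.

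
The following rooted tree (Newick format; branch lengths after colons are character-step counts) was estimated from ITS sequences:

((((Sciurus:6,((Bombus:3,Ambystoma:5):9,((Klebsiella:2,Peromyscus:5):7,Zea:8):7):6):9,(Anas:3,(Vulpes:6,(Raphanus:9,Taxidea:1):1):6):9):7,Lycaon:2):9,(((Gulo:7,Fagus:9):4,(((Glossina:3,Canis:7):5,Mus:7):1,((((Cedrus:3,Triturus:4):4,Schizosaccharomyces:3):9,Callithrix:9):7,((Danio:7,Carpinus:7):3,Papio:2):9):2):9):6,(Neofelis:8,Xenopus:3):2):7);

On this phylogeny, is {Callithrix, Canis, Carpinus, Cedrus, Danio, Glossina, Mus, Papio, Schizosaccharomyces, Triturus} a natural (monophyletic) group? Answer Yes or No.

The most recent common ancestor of these taxa subtends (((Glossina,Canis),Mus),((((Cedrus,Triturus),Schizosaccharomyces),Callithrix),((Danio,Carpinus),Papio))).
That clade has exactly 10 tips — every listed taxon and nothing else — so the group is monophyletic.

Yes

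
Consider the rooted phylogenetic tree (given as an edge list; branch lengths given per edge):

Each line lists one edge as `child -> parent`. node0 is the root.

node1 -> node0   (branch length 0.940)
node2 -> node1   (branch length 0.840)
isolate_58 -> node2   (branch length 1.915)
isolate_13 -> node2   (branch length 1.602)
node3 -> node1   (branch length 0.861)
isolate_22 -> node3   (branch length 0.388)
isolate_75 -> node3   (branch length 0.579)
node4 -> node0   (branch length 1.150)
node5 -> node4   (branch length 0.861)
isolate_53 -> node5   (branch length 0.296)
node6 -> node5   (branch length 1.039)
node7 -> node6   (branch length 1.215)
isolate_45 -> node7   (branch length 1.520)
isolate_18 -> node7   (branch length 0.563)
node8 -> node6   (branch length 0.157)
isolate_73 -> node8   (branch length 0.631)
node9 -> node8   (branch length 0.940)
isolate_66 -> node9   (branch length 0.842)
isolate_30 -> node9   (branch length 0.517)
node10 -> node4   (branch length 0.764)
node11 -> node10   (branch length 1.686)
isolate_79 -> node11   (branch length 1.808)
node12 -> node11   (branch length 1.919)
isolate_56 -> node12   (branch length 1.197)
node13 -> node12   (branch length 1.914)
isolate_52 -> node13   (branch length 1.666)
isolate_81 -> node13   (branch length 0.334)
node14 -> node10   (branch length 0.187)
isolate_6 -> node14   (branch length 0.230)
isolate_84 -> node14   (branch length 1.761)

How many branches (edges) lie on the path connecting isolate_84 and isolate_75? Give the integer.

The MRCA of isolate_84 and isolate_75 is the root of the tree.
From isolate_84 up to that node: 4 branches. From isolate_75 up to the same node: 3 branches. Total: 4 + 3 = 7.

7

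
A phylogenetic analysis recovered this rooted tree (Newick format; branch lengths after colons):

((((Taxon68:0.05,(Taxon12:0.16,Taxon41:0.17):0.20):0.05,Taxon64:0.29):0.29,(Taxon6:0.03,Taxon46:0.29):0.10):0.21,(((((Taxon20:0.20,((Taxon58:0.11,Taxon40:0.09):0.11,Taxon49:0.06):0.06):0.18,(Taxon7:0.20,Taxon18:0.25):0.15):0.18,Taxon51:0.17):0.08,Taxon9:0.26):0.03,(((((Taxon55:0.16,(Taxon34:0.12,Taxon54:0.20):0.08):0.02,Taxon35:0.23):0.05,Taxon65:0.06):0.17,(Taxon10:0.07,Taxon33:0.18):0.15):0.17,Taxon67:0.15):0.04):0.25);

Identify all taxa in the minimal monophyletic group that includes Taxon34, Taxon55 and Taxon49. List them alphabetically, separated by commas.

Tracing Taxon34: it sits inside (Taxon34,Taxon54).
Tracing Taxon55: it sits inside (Taxon55,(Taxon34,Taxon54)).
Tracing Taxon49: it sits inside ((Taxon58,Taxon40),Taxon49).
The smallest clade enclosing all 3 is (((((Taxon20,((Taxon58,Taxon40),Taxon49)),(Taxon7,Taxon18)),Taxon51),Taxon9),(((((Taxon55,(Taxon34,Taxon54)),Taxon35),Taxon65),(Taxon10,Taxon33)),Taxon67)); the answer is its 16 terminal taxa in alphabetical order.

Taxon10, Taxon18, Taxon20, Taxon33, Taxon34, Taxon35, Taxon40, Taxon49, Taxon51, Taxon54, Taxon55, Taxon58, Taxon65, Taxon67, Taxon7, Taxon9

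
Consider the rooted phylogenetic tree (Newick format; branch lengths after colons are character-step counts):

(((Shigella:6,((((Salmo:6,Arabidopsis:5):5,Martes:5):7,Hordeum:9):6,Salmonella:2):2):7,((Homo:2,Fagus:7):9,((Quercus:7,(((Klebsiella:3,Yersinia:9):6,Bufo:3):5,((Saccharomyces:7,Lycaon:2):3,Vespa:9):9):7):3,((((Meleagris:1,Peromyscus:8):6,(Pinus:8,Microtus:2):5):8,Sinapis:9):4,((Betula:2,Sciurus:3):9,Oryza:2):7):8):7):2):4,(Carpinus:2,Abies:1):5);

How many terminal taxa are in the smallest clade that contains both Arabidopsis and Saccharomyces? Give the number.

The MRCA of Arabidopsis and Saccharomyces is the node subtending ((Shigella,((((Salmo,Arabidopsis),Martes),Hordeum),Salmonella)),((Homo,Fagus),((Quercus,(((Klebsiella,Yersinia),Bufo),((Saccharomyces,Lycaon),Vespa))),((((Meleagris,Peromyscus),(Pinus,Microtus)),Sinapis),((Betula,Sciurus),Oryza))))).
That clade contains 23 terminal taxa: Arabidopsis, Betula, Bufo, Fagus, Homo, Hordeum, Klebsiella, Lycaon, Martes, Meleagris, Microtus, Oryza, Peromyscus, Pinus, Quercus, Saccharomyces, Salmo, Salmonella, Sciurus, Shigella, Sinapis, Vespa, Yersinia.

23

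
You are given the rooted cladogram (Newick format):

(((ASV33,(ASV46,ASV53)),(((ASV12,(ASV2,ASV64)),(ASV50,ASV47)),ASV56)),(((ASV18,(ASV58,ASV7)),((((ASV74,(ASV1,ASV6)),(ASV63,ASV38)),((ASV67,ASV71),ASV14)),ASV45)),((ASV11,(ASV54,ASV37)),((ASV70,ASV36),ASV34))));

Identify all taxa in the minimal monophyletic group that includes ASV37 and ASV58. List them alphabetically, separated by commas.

ASV1, ASV11, ASV14, ASV18, ASV34, ASV36, ASV37, ASV38, ASV45, ASV54, ASV58, ASV6, ASV63, ASV67, ASV7, ASV70, ASV71, ASV74

Tracing ASV37: it sits inside (ASV54,ASV37).
Tracing ASV58: it sits inside (ASV58,ASV7).
The smallest clade enclosing both is (((ASV18,(ASV58,ASV7)),((((ASV74,(ASV1,ASV6)),(ASV63,ASV38)),((ASV67,ASV71),ASV14)),ASV45)),((ASV11,(ASV54,ASV37)),((ASV70,ASV36),ASV34))); the answer is its 18 terminal taxa in alphabetical order.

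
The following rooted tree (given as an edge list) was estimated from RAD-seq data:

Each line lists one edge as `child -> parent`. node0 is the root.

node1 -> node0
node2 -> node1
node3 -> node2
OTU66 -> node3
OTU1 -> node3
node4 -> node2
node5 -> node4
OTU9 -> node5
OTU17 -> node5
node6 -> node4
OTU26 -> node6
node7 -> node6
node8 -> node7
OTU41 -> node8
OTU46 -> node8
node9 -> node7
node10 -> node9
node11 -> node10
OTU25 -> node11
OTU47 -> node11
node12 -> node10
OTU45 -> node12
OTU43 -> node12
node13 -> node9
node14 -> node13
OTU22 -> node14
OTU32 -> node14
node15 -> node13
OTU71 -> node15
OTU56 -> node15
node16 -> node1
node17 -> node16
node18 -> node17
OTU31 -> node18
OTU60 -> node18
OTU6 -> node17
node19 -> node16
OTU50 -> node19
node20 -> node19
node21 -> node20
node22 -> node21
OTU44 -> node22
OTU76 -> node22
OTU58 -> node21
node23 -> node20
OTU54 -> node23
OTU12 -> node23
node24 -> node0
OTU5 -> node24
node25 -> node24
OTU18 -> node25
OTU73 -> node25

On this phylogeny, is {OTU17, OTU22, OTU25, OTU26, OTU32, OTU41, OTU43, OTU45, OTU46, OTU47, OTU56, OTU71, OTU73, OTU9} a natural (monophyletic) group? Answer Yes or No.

No

The MRCA of the listed taxa is the root, so the smallest clade containing them is the whole tree.
That clade also contains OTU1, OTU12, OTU18, OTU31, OTU44, OTU5, OTU50, OTU54, OTU58, OTU6, OTU60, OTU66, OTU76, which are not in the proposed group, so the group is not monophyletic.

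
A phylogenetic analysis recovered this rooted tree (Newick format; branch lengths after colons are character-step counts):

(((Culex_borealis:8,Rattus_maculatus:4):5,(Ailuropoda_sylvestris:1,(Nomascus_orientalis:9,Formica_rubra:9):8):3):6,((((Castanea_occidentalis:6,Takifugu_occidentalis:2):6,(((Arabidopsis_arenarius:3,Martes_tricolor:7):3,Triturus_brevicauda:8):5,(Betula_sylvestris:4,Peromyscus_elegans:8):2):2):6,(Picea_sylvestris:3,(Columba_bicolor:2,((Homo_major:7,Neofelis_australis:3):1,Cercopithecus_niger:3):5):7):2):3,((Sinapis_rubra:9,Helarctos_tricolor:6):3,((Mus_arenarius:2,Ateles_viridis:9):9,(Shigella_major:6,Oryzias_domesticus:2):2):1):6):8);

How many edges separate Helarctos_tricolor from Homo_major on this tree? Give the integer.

9

The MRCA of Helarctos_tricolor and Homo_major is the node subtending ((((Castanea_occidentalis,Takifugu_occidentalis),(((Arabidopsis_arenarius,Martes_tricolor),Triturus_brevicauda),(Betula_sylvestris,Peromyscus_elegans))),(Picea_sylvestris,(Columba_bicolor,((Homo_major,Neofelis_australis),Cercopithecus_niger)))),((Sinapis_rubra,Helarctos_tricolor),((Mus_arenarius,Ateles_viridis),(Shigella_major,Oryzias_domesticus)))).
From Helarctos_tricolor up to that node: 3 branches. From Homo_major up to the same node: 6 branches. Total: 3 + 6 = 9.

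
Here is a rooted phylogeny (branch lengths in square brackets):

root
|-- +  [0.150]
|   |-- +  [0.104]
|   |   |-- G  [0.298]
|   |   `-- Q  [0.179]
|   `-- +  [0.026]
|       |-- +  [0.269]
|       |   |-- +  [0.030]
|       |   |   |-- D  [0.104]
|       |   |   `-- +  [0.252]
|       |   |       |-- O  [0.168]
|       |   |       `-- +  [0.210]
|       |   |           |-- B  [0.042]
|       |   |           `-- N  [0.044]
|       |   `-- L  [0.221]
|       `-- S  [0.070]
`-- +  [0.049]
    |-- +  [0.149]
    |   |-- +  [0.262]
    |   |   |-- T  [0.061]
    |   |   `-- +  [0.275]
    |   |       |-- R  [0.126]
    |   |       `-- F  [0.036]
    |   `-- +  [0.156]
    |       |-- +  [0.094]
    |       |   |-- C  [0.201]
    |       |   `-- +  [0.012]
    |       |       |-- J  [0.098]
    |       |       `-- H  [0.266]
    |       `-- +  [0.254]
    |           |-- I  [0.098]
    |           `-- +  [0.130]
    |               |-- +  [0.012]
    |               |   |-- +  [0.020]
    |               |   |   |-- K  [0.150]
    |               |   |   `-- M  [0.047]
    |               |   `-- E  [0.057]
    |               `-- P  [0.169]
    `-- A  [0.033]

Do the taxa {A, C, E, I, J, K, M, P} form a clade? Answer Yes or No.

The MRCA of the listed taxa subtends (((T,(R,F)),((C,(J,H)),(I,(((K,M),E),P)))),A).
That clade also contains F, H, R, T, which are not in the proposed group, so the group is not monophyletic.

No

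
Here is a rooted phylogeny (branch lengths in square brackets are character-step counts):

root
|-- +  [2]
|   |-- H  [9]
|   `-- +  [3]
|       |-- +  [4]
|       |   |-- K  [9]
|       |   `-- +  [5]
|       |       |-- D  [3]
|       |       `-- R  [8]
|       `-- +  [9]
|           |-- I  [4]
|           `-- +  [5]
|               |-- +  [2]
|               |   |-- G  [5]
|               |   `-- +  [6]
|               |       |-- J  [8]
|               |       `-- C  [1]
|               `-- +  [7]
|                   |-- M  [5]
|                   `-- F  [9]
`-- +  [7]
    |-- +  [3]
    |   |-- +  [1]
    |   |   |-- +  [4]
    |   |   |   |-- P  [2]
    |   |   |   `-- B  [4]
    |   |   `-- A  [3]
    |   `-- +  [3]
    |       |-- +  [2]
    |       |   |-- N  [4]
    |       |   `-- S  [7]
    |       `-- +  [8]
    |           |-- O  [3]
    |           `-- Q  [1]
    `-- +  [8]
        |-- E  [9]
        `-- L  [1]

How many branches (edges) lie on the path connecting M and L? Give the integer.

The MRCA of M and L is the root of the tree.
From M up to that node: 6 branches. From L up to the same node: 3 branches. Total: 6 + 3 = 9.

9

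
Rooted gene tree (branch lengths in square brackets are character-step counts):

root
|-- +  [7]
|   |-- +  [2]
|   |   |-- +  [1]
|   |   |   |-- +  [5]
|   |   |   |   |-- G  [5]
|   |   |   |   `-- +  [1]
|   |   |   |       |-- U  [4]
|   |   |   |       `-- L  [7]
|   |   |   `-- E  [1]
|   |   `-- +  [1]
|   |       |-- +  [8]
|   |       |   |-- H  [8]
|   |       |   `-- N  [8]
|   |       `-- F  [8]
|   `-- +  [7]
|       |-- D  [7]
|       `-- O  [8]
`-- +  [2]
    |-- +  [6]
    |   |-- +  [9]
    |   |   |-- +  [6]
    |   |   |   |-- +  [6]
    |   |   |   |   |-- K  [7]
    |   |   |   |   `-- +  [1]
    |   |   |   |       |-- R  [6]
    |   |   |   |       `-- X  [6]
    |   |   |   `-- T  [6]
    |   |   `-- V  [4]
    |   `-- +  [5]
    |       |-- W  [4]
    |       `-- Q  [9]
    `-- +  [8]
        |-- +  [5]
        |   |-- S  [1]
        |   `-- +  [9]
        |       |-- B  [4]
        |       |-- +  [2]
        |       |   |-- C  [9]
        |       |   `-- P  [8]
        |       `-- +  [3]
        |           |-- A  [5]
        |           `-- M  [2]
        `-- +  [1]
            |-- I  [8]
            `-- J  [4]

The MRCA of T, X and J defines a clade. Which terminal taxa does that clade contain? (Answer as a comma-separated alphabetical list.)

A, B, C, I, J, K, M, P, Q, R, S, T, V, W, X

Tracing T: it sits inside ((K,(R,X)),T).
Tracing X: it sits inside (R,X).
Tracing J: it sits inside (I,J).
The smallest clade enclosing all 3 is (((((K,(R,X)),T),V),(W,Q)),((S,(B,(C,P),(A,M))),(I,J))); the answer is its 15 terminal taxa in alphabetical order.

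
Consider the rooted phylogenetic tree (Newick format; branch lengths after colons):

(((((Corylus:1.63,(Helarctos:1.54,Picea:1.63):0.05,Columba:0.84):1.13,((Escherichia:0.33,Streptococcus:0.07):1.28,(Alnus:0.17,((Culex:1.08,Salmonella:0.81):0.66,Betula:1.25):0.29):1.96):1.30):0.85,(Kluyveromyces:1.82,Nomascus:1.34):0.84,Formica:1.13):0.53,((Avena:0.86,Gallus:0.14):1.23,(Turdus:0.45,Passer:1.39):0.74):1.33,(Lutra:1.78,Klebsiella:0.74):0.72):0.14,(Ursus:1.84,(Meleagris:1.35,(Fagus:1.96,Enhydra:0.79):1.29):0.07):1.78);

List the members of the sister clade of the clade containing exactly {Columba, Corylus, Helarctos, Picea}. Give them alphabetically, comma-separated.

Alnus, Betula, Culex, Escherichia, Salmonella, Streptococcus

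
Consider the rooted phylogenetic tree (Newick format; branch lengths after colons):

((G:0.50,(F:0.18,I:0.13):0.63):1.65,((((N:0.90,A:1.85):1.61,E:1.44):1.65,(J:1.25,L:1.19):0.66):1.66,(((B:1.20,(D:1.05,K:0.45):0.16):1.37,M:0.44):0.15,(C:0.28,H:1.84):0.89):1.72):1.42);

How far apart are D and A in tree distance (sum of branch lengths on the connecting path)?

The path runs D → … → MRCA → … → A; the MRCA is the node subtending ((((N,A),E),(J,L)),(((B,(D,K)),M),(C,H))).
Branch lengths along that path: 1.05 + 0.16 + 1.37 + 0.15 + 1.72 + 1.66 + 1.65 + 1.61 + 1.85 = 11.22.

11.22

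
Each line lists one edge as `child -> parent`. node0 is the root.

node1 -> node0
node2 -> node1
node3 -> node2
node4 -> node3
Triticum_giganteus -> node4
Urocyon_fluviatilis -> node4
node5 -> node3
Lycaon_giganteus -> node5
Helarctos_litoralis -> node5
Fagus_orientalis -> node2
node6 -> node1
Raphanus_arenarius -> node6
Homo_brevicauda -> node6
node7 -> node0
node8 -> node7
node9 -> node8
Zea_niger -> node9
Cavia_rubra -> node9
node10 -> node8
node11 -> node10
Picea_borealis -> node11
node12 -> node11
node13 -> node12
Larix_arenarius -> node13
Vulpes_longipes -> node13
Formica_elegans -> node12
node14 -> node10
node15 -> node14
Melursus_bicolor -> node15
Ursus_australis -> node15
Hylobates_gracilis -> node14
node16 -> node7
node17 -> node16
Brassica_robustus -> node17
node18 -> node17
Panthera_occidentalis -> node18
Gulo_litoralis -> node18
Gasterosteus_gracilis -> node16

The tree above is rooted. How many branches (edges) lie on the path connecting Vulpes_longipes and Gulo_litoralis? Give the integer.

The MRCA of Vulpes_longipes and Gulo_litoralis is the node subtending (((Zea_niger,Cavia_rubra),((Picea_borealis,((Larix_arenarius,Vulpes_longipes),Formica_elegans)),((Melursus_bicolor,Ursus_australis),Hylobates_gracilis))),((Brassica_robustus,(Panthera_occidentalis,Gulo_litoralis)),Gasterosteus_gracilis)).
From Vulpes_longipes up to that node: 6 branches. From Gulo_litoralis up to the same node: 4 branches. Total: 6 + 4 = 10.

10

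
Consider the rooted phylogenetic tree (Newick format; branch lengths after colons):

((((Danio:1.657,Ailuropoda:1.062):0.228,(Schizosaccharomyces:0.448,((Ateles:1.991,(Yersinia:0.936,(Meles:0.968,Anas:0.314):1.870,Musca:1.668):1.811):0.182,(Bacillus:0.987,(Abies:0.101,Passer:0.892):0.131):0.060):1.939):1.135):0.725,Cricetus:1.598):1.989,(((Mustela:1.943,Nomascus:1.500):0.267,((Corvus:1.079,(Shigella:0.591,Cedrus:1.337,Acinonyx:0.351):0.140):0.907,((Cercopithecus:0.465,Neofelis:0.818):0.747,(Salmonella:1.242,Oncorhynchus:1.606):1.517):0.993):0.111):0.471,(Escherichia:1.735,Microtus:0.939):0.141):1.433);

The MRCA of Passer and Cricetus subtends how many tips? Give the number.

12

The MRCA of Passer and Cricetus is the node subtending (((Danio,Ailuropoda),(Schizosaccharomyces,((Ateles,(Yersinia,(Meles,Anas),Musca)),(Bacillus,(Abies,Passer))))),Cricetus).
That clade contains 12 terminal taxa: Abies, Ailuropoda, Anas, Ateles, Bacillus, Cricetus, Danio, Meles, Musca, Passer, Schizosaccharomyces, Yersinia.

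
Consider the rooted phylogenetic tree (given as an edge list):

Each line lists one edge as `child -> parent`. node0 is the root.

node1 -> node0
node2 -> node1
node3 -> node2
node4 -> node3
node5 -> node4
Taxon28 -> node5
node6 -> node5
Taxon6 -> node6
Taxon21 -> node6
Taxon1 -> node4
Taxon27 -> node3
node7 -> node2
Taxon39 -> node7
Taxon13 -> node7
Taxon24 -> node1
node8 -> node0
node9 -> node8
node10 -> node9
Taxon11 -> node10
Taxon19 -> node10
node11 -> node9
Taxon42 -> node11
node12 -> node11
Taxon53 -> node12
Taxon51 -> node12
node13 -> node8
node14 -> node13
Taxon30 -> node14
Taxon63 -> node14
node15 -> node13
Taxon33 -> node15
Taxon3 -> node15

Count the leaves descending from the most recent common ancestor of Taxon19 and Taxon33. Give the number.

9

The MRCA of Taxon19 and Taxon33 is the node subtending (((Taxon11,Taxon19),(Taxon42,(Taxon53,Taxon51))),((Taxon30,Taxon63),(Taxon33,Taxon3))).
That clade contains 9 terminal taxa: Taxon11, Taxon19, Taxon3, Taxon30, Taxon33, Taxon42, Taxon51, Taxon53, Taxon63.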